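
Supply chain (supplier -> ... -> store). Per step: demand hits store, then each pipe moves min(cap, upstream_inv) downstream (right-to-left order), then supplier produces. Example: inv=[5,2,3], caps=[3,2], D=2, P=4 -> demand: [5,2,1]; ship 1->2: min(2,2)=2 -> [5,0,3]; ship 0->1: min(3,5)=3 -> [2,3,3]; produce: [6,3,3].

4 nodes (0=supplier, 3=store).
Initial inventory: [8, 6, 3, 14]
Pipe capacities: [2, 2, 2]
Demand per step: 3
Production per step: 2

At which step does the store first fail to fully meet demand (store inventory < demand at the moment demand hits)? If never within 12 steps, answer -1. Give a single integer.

Step 1: demand=3,sold=3 ship[2->3]=2 ship[1->2]=2 ship[0->1]=2 prod=2 -> [8 6 3 13]
Step 2: demand=3,sold=3 ship[2->3]=2 ship[1->2]=2 ship[0->1]=2 prod=2 -> [8 6 3 12]
Step 3: demand=3,sold=3 ship[2->3]=2 ship[1->2]=2 ship[0->1]=2 prod=2 -> [8 6 3 11]
Step 4: demand=3,sold=3 ship[2->3]=2 ship[1->2]=2 ship[0->1]=2 prod=2 -> [8 6 3 10]
Step 5: demand=3,sold=3 ship[2->3]=2 ship[1->2]=2 ship[0->1]=2 prod=2 -> [8 6 3 9]
Step 6: demand=3,sold=3 ship[2->3]=2 ship[1->2]=2 ship[0->1]=2 prod=2 -> [8 6 3 8]
Step 7: demand=3,sold=3 ship[2->3]=2 ship[1->2]=2 ship[0->1]=2 prod=2 -> [8 6 3 7]
Step 8: demand=3,sold=3 ship[2->3]=2 ship[1->2]=2 ship[0->1]=2 prod=2 -> [8 6 3 6]
Step 9: demand=3,sold=3 ship[2->3]=2 ship[1->2]=2 ship[0->1]=2 prod=2 -> [8 6 3 5]
Step 10: demand=3,sold=3 ship[2->3]=2 ship[1->2]=2 ship[0->1]=2 prod=2 -> [8 6 3 4]
Step 11: demand=3,sold=3 ship[2->3]=2 ship[1->2]=2 ship[0->1]=2 prod=2 -> [8 6 3 3]
Step 12: demand=3,sold=3 ship[2->3]=2 ship[1->2]=2 ship[0->1]=2 prod=2 -> [8 6 3 2]
No stockout in 12 steps

-1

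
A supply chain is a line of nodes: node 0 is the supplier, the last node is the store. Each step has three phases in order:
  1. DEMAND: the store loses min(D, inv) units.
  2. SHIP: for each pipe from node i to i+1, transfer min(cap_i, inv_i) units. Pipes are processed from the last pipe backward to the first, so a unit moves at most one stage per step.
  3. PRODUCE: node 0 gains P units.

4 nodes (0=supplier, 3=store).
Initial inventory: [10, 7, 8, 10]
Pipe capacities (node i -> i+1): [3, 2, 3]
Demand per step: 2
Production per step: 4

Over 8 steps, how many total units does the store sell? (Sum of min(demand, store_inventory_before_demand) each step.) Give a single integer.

Step 1: sold=2 (running total=2) -> [11 8 7 11]
Step 2: sold=2 (running total=4) -> [12 9 6 12]
Step 3: sold=2 (running total=6) -> [13 10 5 13]
Step 4: sold=2 (running total=8) -> [14 11 4 14]
Step 5: sold=2 (running total=10) -> [15 12 3 15]
Step 6: sold=2 (running total=12) -> [16 13 2 16]
Step 7: sold=2 (running total=14) -> [17 14 2 16]
Step 8: sold=2 (running total=16) -> [18 15 2 16]

Answer: 16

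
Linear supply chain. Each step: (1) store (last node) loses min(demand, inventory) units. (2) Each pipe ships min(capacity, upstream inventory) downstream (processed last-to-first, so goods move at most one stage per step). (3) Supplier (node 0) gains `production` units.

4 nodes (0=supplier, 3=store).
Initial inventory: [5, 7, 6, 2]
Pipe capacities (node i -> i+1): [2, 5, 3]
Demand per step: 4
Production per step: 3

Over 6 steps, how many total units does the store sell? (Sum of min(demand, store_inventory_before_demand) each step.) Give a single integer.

Step 1: sold=2 (running total=2) -> [6 4 8 3]
Step 2: sold=3 (running total=5) -> [7 2 9 3]
Step 3: sold=3 (running total=8) -> [8 2 8 3]
Step 4: sold=3 (running total=11) -> [9 2 7 3]
Step 5: sold=3 (running total=14) -> [10 2 6 3]
Step 6: sold=3 (running total=17) -> [11 2 5 3]

Answer: 17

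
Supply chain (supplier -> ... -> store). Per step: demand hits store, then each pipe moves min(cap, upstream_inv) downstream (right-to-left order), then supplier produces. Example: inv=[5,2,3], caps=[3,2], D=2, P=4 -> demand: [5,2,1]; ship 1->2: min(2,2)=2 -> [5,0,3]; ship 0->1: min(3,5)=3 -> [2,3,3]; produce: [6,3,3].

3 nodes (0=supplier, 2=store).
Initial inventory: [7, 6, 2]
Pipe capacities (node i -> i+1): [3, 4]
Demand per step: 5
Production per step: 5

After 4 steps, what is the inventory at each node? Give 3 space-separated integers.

Step 1: demand=5,sold=2 ship[1->2]=4 ship[0->1]=3 prod=5 -> inv=[9 5 4]
Step 2: demand=5,sold=4 ship[1->2]=4 ship[0->1]=3 prod=5 -> inv=[11 4 4]
Step 3: demand=5,sold=4 ship[1->2]=4 ship[0->1]=3 prod=5 -> inv=[13 3 4]
Step 4: demand=5,sold=4 ship[1->2]=3 ship[0->1]=3 prod=5 -> inv=[15 3 3]

15 3 3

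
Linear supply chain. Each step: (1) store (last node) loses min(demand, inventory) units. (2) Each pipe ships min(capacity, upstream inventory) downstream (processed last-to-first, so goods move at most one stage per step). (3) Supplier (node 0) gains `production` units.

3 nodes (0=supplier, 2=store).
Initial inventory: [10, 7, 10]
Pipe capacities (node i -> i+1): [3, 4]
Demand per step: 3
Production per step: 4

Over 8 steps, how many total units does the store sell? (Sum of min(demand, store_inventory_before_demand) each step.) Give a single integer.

Answer: 24

Derivation:
Step 1: sold=3 (running total=3) -> [11 6 11]
Step 2: sold=3 (running total=6) -> [12 5 12]
Step 3: sold=3 (running total=9) -> [13 4 13]
Step 4: sold=3 (running total=12) -> [14 3 14]
Step 5: sold=3 (running total=15) -> [15 3 14]
Step 6: sold=3 (running total=18) -> [16 3 14]
Step 7: sold=3 (running total=21) -> [17 3 14]
Step 8: sold=3 (running total=24) -> [18 3 14]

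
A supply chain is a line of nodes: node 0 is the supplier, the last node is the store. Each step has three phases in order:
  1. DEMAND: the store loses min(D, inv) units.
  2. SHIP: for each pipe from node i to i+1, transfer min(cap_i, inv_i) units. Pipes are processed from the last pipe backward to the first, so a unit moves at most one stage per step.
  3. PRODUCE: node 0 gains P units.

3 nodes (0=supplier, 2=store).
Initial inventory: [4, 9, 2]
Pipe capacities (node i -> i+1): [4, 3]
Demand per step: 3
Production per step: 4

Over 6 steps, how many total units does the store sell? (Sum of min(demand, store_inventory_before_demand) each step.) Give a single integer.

Answer: 17

Derivation:
Step 1: sold=2 (running total=2) -> [4 10 3]
Step 2: sold=3 (running total=5) -> [4 11 3]
Step 3: sold=3 (running total=8) -> [4 12 3]
Step 4: sold=3 (running total=11) -> [4 13 3]
Step 5: sold=3 (running total=14) -> [4 14 3]
Step 6: sold=3 (running total=17) -> [4 15 3]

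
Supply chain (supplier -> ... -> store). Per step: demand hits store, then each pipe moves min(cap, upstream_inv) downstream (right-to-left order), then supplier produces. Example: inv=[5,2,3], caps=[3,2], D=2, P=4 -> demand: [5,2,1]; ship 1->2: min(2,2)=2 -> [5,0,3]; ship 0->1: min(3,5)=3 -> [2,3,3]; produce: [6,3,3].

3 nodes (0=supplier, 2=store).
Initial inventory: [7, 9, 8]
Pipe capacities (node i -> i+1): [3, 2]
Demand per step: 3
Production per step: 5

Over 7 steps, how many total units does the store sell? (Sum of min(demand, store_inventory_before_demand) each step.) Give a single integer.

Answer: 20

Derivation:
Step 1: sold=3 (running total=3) -> [9 10 7]
Step 2: sold=3 (running total=6) -> [11 11 6]
Step 3: sold=3 (running total=9) -> [13 12 5]
Step 4: sold=3 (running total=12) -> [15 13 4]
Step 5: sold=3 (running total=15) -> [17 14 3]
Step 6: sold=3 (running total=18) -> [19 15 2]
Step 7: sold=2 (running total=20) -> [21 16 2]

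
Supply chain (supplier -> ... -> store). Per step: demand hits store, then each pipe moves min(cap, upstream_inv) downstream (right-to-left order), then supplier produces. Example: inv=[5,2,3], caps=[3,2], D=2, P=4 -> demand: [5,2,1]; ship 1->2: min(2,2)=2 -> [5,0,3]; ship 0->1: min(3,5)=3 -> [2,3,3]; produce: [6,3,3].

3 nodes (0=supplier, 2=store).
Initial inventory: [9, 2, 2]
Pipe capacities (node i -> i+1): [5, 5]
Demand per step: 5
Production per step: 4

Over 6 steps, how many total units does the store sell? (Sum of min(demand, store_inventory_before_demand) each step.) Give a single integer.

Step 1: sold=2 (running total=2) -> [8 5 2]
Step 2: sold=2 (running total=4) -> [7 5 5]
Step 3: sold=5 (running total=9) -> [6 5 5]
Step 4: sold=5 (running total=14) -> [5 5 5]
Step 5: sold=5 (running total=19) -> [4 5 5]
Step 6: sold=5 (running total=24) -> [4 4 5]

Answer: 24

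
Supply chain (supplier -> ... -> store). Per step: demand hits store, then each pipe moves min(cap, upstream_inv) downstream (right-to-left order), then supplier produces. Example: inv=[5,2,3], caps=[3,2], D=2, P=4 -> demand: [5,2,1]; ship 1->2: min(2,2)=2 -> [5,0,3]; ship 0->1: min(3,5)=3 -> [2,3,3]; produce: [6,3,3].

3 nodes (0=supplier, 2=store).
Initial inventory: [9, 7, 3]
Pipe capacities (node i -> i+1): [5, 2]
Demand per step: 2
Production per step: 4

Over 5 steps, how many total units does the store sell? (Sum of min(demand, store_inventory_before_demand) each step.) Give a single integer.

Step 1: sold=2 (running total=2) -> [8 10 3]
Step 2: sold=2 (running total=4) -> [7 13 3]
Step 3: sold=2 (running total=6) -> [6 16 3]
Step 4: sold=2 (running total=8) -> [5 19 3]
Step 5: sold=2 (running total=10) -> [4 22 3]

Answer: 10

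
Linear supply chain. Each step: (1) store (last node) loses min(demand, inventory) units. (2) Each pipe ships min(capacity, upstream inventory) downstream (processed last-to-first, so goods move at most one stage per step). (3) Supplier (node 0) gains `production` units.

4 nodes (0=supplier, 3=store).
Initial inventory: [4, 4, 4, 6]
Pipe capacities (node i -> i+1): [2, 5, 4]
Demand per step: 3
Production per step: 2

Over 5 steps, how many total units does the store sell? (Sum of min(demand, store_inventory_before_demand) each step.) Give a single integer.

Step 1: sold=3 (running total=3) -> [4 2 4 7]
Step 2: sold=3 (running total=6) -> [4 2 2 8]
Step 3: sold=3 (running total=9) -> [4 2 2 7]
Step 4: sold=3 (running total=12) -> [4 2 2 6]
Step 5: sold=3 (running total=15) -> [4 2 2 5]

Answer: 15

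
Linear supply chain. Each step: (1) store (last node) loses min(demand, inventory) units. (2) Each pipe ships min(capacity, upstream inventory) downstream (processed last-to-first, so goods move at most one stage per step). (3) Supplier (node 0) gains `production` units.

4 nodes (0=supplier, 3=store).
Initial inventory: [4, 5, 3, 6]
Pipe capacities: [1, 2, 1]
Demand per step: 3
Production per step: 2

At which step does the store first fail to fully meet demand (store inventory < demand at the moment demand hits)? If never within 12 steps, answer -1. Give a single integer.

Step 1: demand=3,sold=3 ship[2->3]=1 ship[1->2]=2 ship[0->1]=1 prod=2 -> [5 4 4 4]
Step 2: demand=3,sold=3 ship[2->3]=1 ship[1->2]=2 ship[0->1]=1 prod=2 -> [6 3 5 2]
Step 3: demand=3,sold=2 ship[2->3]=1 ship[1->2]=2 ship[0->1]=1 prod=2 -> [7 2 6 1]
Step 4: demand=3,sold=1 ship[2->3]=1 ship[1->2]=2 ship[0->1]=1 prod=2 -> [8 1 7 1]
Step 5: demand=3,sold=1 ship[2->3]=1 ship[1->2]=1 ship[0->1]=1 prod=2 -> [9 1 7 1]
Step 6: demand=3,sold=1 ship[2->3]=1 ship[1->2]=1 ship[0->1]=1 prod=2 -> [10 1 7 1]
Step 7: demand=3,sold=1 ship[2->3]=1 ship[1->2]=1 ship[0->1]=1 prod=2 -> [11 1 7 1]
Step 8: demand=3,sold=1 ship[2->3]=1 ship[1->2]=1 ship[0->1]=1 prod=2 -> [12 1 7 1]
Step 9: demand=3,sold=1 ship[2->3]=1 ship[1->2]=1 ship[0->1]=1 prod=2 -> [13 1 7 1]
Step 10: demand=3,sold=1 ship[2->3]=1 ship[1->2]=1 ship[0->1]=1 prod=2 -> [14 1 7 1]
Step 11: demand=3,sold=1 ship[2->3]=1 ship[1->2]=1 ship[0->1]=1 prod=2 -> [15 1 7 1]
Step 12: demand=3,sold=1 ship[2->3]=1 ship[1->2]=1 ship[0->1]=1 prod=2 -> [16 1 7 1]
First stockout at step 3

3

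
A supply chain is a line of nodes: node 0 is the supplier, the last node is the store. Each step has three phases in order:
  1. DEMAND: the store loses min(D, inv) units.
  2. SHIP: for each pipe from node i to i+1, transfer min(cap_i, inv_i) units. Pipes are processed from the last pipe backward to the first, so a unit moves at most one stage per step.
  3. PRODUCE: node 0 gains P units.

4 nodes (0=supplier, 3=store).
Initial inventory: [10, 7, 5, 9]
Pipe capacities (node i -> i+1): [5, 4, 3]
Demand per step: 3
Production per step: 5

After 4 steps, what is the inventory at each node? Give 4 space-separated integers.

Step 1: demand=3,sold=3 ship[2->3]=3 ship[1->2]=4 ship[0->1]=5 prod=5 -> inv=[10 8 6 9]
Step 2: demand=3,sold=3 ship[2->3]=3 ship[1->2]=4 ship[0->1]=5 prod=5 -> inv=[10 9 7 9]
Step 3: demand=3,sold=3 ship[2->3]=3 ship[1->2]=4 ship[0->1]=5 prod=5 -> inv=[10 10 8 9]
Step 4: demand=3,sold=3 ship[2->3]=3 ship[1->2]=4 ship[0->1]=5 prod=5 -> inv=[10 11 9 9]

10 11 9 9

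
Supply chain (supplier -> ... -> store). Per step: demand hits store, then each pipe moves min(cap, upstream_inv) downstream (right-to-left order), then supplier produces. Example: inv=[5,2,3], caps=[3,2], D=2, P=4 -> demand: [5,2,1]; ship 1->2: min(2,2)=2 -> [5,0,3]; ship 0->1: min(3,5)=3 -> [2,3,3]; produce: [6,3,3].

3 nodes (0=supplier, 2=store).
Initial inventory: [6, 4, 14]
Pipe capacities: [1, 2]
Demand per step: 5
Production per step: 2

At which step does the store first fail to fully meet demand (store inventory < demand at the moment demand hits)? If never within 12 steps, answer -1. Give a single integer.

Step 1: demand=5,sold=5 ship[1->2]=2 ship[0->1]=1 prod=2 -> [7 3 11]
Step 2: demand=5,sold=5 ship[1->2]=2 ship[0->1]=1 prod=2 -> [8 2 8]
Step 3: demand=5,sold=5 ship[1->2]=2 ship[0->1]=1 prod=2 -> [9 1 5]
Step 4: demand=5,sold=5 ship[1->2]=1 ship[0->1]=1 prod=2 -> [10 1 1]
Step 5: demand=5,sold=1 ship[1->2]=1 ship[0->1]=1 prod=2 -> [11 1 1]
Step 6: demand=5,sold=1 ship[1->2]=1 ship[0->1]=1 prod=2 -> [12 1 1]
Step 7: demand=5,sold=1 ship[1->2]=1 ship[0->1]=1 prod=2 -> [13 1 1]
Step 8: demand=5,sold=1 ship[1->2]=1 ship[0->1]=1 prod=2 -> [14 1 1]
Step 9: demand=5,sold=1 ship[1->2]=1 ship[0->1]=1 prod=2 -> [15 1 1]
Step 10: demand=5,sold=1 ship[1->2]=1 ship[0->1]=1 prod=2 -> [16 1 1]
Step 11: demand=5,sold=1 ship[1->2]=1 ship[0->1]=1 prod=2 -> [17 1 1]
Step 12: demand=5,sold=1 ship[1->2]=1 ship[0->1]=1 prod=2 -> [18 1 1]
First stockout at step 5

5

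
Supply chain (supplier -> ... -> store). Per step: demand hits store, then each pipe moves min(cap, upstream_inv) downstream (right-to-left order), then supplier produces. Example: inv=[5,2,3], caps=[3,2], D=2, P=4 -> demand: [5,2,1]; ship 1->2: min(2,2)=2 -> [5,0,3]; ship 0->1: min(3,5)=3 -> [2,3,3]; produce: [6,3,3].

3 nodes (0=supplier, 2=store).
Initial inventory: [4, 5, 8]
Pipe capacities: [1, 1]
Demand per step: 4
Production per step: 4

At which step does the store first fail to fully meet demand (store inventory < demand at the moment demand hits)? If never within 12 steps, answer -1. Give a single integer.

Step 1: demand=4,sold=4 ship[1->2]=1 ship[0->1]=1 prod=4 -> [7 5 5]
Step 2: demand=4,sold=4 ship[1->2]=1 ship[0->1]=1 prod=4 -> [10 5 2]
Step 3: demand=4,sold=2 ship[1->2]=1 ship[0->1]=1 prod=4 -> [13 5 1]
Step 4: demand=4,sold=1 ship[1->2]=1 ship[0->1]=1 prod=4 -> [16 5 1]
Step 5: demand=4,sold=1 ship[1->2]=1 ship[0->1]=1 prod=4 -> [19 5 1]
Step 6: demand=4,sold=1 ship[1->2]=1 ship[0->1]=1 prod=4 -> [22 5 1]
Step 7: demand=4,sold=1 ship[1->2]=1 ship[0->1]=1 prod=4 -> [25 5 1]
Step 8: demand=4,sold=1 ship[1->2]=1 ship[0->1]=1 prod=4 -> [28 5 1]
Step 9: demand=4,sold=1 ship[1->2]=1 ship[0->1]=1 prod=4 -> [31 5 1]
Step 10: demand=4,sold=1 ship[1->2]=1 ship[0->1]=1 prod=4 -> [34 5 1]
Step 11: demand=4,sold=1 ship[1->2]=1 ship[0->1]=1 prod=4 -> [37 5 1]
Step 12: demand=4,sold=1 ship[1->2]=1 ship[0->1]=1 prod=4 -> [40 5 1]
First stockout at step 3

3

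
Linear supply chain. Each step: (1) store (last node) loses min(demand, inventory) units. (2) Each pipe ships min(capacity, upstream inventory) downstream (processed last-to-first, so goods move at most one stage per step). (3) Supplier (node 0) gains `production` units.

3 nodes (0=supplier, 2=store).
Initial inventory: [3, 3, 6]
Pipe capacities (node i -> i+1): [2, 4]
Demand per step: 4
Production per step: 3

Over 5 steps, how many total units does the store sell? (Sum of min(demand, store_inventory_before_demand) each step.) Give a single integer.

Answer: 15

Derivation:
Step 1: sold=4 (running total=4) -> [4 2 5]
Step 2: sold=4 (running total=8) -> [5 2 3]
Step 3: sold=3 (running total=11) -> [6 2 2]
Step 4: sold=2 (running total=13) -> [7 2 2]
Step 5: sold=2 (running total=15) -> [8 2 2]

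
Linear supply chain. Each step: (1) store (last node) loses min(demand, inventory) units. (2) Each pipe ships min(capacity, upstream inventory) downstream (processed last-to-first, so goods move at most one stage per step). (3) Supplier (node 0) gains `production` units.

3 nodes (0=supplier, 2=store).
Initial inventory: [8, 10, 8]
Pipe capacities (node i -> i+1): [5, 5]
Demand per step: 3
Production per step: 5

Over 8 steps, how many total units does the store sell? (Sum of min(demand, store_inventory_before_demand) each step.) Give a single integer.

Answer: 24

Derivation:
Step 1: sold=3 (running total=3) -> [8 10 10]
Step 2: sold=3 (running total=6) -> [8 10 12]
Step 3: sold=3 (running total=9) -> [8 10 14]
Step 4: sold=3 (running total=12) -> [8 10 16]
Step 5: sold=3 (running total=15) -> [8 10 18]
Step 6: sold=3 (running total=18) -> [8 10 20]
Step 7: sold=3 (running total=21) -> [8 10 22]
Step 8: sold=3 (running total=24) -> [8 10 24]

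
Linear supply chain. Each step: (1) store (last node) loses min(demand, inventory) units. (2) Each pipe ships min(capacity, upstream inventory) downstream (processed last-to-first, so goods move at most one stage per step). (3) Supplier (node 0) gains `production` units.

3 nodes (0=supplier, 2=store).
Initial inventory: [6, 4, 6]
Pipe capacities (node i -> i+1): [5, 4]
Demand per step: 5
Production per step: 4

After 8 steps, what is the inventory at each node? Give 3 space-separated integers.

Step 1: demand=5,sold=5 ship[1->2]=4 ship[0->1]=5 prod=4 -> inv=[5 5 5]
Step 2: demand=5,sold=5 ship[1->2]=4 ship[0->1]=5 prod=4 -> inv=[4 6 4]
Step 3: demand=5,sold=4 ship[1->2]=4 ship[0->1]=4 prod=4 -> inv=[4 6 4]
Step 4: demand=5,sold=4 ship[1->2]=4 ship[0->1]=4 prod=4 -> inv=[4 6 4]
Step 5: demand=5,sold=4 ship[1->2]=4 ship[0->1]=4 prod=4 -> inv=[4 6 4]
Step 6: demand=5,sold=4 ship[1->2]=4 ship[0->1]=4 prod=4 -> inv=[4 6 4]
Step 7: demand=5,sold=4 ship[1->2]=4 ship[0->1]=4 prod=4 -> inv=[4 6 4]
Step 8: demand=5,sold=4 ship[1->2]=4 ship[0->1]=4 prod=4 -> inv=[4 6 4]

4 6 4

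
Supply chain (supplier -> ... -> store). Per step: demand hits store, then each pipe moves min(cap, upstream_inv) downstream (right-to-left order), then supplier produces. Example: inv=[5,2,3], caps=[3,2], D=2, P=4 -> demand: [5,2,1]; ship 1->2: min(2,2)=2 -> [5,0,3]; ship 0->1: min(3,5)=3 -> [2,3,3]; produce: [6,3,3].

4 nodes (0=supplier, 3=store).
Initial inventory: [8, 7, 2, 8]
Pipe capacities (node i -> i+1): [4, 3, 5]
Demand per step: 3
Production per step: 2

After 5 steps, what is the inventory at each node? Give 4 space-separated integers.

Step 1: demand=3,sold=3 ship[2->3]=2 ship[1->2]=3 ship[0->1]=4 prod=2 -> inv=[6 8 3 7]
Step 2: demand=3,sold=3 ship[2->3]=3 ship[1->2]=3 ship[0->1]=4 prod=2 -> inv=[4 9 3 7]
Step 3: demand=3,sold=3 ship[2->3]=3 ship[1->2]=3 ship[0->1]=4 prod=2 -> inv=[2 10 3 7]
Step 4: demand=3,sold=3 ship[2->3]=3 ship[1->2]=3 ship[0->1]=2 prod=2 -> inv=[2 9 3 7]
Step 5: demand=3,sold=3 ship[2->3]=3 ship[1->2]=3 ship[0->1]=2 prod=2 -> inv=[2 8 3 7]

2 8 3 7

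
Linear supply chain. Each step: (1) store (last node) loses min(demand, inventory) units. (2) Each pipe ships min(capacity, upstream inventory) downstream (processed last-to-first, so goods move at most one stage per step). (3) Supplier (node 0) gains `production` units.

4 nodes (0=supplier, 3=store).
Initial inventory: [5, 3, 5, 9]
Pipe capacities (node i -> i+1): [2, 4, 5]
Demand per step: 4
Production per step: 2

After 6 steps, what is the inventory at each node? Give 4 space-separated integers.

Step 1: demand=4,sold=4 ship[2->3]=5 ship[1->2]=3 ship[0->1]=2 prod=2 -> inv=[5 2 3 10]
Step 2: demand=4,sold=4 ship[2->3]=3 ship[1->2]=2 ship[0->1]=2 prod=2 -> inv=[5 2 2 9]
Step 3: demand=4,sold=4 ship[2->3]=2 ship[1->2]=2 ship[0->1]=2 prod=2 -> inv=[5 2 2 7]
Step 4: demand=4,sold=4 ship[2->3]=2 ship[1->2]=2 ship[0->1]=2 prod=2 -> inv=[5 2 2 5]
Step 5: demand=4,sold=4 ship[2->3]=2 ship[1->2]=2 ship[0->1]=2 prod=2 -> inv=[5 2 2 3]
Step 6: demand=4,sold=3 ship[2->3]=2 ship[1->2]=2 ship[0->1]=2 prod=2 -> inv=[5 2 2 2]

5 2 2 2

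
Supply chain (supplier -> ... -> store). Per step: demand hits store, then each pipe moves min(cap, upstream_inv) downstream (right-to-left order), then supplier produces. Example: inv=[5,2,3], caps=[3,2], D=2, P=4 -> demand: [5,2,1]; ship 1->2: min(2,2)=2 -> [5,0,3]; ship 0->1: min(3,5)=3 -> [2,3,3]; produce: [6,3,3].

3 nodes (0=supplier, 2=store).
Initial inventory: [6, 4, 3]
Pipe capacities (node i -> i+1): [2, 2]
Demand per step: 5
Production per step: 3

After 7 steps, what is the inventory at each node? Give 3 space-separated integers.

Step 1: demand=5,sold=3 ship[1->2]=2 ship[0->1]=2 prod=3 -> inv=[7 4 2]
Step 2: demand=5,sold=2 ship[1->2]=2 ship[0->1]=2 prod=3 -> inv=[8 4 2]
Step 3: demand=5,sold=2 ship[1->2]=2 ship[0->1]=2 prod=3 -> inv=[9 4 2]
Step 4: demand=5,sold=2 ship[1->2]=2 ship[0->1]=2 prod=3 -> inv=[10 4 2]
Step 5: demand=5,sold=2 ship[1->2]=2 ship[0->1]=2 prod=3 -> inv=[11 4 2]
Step 6: demand=5,sold=2 ship[1->2]=2 ship[0->1]=2 prod=3 -> inv=[12 4 2]
Step 7: demand=5,sold=2 ship[1->2]=2 ship[0->1]=2 prod=3 -> inv=[13 4 2]

13 4 2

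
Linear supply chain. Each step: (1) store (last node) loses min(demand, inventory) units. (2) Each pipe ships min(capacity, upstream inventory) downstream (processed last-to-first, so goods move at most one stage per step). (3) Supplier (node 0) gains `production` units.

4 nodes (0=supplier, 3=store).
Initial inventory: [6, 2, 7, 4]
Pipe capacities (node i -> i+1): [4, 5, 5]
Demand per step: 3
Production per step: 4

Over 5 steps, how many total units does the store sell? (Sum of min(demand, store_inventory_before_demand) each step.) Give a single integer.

Answer: 15

Derivation:
Step 1: sold=3 (running total=3) -> [6 4 4 6]
Step 2: sold=3 (running total=6) -> [6 4 4 7]
Step 3: sold=3 (running total=9) -> [6 4 4 8]
Step 4: sold=3 (running total=12) -> [6 4 4 9]
Step 5: sold=3 (running total=15) -> [6 4 4 10]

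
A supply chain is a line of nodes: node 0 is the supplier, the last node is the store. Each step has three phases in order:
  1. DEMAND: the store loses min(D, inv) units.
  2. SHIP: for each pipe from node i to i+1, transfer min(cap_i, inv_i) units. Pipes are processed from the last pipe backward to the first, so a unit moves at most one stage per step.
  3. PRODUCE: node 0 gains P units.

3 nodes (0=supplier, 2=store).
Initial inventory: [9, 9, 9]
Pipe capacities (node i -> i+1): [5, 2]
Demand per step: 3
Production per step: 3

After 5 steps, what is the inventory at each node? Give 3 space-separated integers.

Step 1: demand=3,sold=3 ship[1->2]=2 ship[0->1]=5 prod=3 -> inv=[7 12 8]
Step 2: demand=3,sold=3 ship[1->2]=2 ship[0->1]=5 prod=3 -> inv=[5 15 7]
Step 3: demand=3,sold=3 ship[1->2]=2 ship[0->1]=5 prod=3 -> inv=[3 18 6]
Step 4: demand=3,sold=3 ship[1->2]=2 ship[0->1]=3 prod=3 -> inv=[3 19 5]
Step 5: demand=3,sold=3 ship[1->2]=2 ship[0->1]=3 prod=3 -> inv=[3 20 4]

3 20 4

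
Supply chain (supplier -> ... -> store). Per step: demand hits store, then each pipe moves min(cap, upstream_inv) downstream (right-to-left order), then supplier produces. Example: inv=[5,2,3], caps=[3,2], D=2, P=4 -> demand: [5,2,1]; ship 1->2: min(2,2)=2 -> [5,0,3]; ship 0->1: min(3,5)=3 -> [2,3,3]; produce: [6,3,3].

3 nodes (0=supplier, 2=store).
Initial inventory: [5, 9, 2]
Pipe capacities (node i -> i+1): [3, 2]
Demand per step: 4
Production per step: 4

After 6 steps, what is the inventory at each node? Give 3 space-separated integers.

Step 1: demand=4,sold=2 ship[1->2]=2 ship[0->1]=3 prod=4 -> inv=[6 10 2]
Step 2: demand=4,sold=2 ship[1->2]=2 ship[0->1]=3 prod=4 -> inv=[7 11 2]
Step 3: demand=4,sold=2 ship[1->2]=2 ship[0->1]=3 prod=4 -> inv=[8 12 2]
Step 4: demand=4,sold=2 ship[1->2]=2 ship[0->1]=3 prod=4 -> inv=[9 13 2]
Step 5: demand=4,sold=2 ship[1->2]=2 ship[0->1]=3 prod=4 -> inv=[10 14 2]
Step 6: demand=4,sold=2 ship[1->2]=2 ship[0->1]=3 prod=4 -> inv=[11 15 2]

11 15 2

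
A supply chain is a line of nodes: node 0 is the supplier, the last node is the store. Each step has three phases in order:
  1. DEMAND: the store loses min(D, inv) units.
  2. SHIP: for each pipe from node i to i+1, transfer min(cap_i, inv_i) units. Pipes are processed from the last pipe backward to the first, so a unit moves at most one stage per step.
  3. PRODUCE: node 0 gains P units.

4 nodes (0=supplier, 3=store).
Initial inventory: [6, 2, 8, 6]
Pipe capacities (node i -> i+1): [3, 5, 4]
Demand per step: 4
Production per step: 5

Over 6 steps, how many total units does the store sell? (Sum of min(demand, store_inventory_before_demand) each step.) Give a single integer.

Step 1: sold=4 (running total=4) -> [8 3 6 6]
Step 2: sold=4 (running total=8) -> [10 3 5 6]
Step 3: sold=4 (running total=12) -> [12 3 4 6]
Step 4: sold=4 (running total=16) -> [14 3 3 6]
Step 5: sold=4 (running total=20) -> [16 3 3 5]
Step 6: sold=4 (running total=24) -> [18 3 3 4]

Answer: 24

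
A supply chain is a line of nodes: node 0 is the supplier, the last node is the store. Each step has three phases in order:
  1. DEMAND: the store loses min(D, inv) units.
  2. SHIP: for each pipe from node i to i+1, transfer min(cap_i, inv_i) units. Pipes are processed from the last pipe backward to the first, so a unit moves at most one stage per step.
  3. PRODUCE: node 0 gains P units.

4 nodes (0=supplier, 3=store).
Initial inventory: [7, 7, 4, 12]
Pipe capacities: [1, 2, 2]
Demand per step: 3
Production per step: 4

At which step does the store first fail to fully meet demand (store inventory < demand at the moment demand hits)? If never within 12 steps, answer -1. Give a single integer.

Step 1: demand=3,sold=3 ship[2->3]=2 ship[1->2]=2 ship[0->1]=1 prod=4 -> [10 6 4 11]
Step 2: demand=3,sold=3 ship[2->3]=2 ship[1->2]=2 ship[0->1]=1 prod=4 -> [13 5 4 10]
Step 3: demand=3,sold=3 ship[2->3]=2 ship[1->2]=2 ship[0->1]=1 prod=4 -> [16 4 4 9]
Step 4: demand=3,sold=3 ship[2->3]=2 ship[1->2]=2 ship[0->1]=1 prod=4 -> [19 3 4 8]
Step 5: demand=3,sold=3 ship[2->3]=2 ship[1->2]=2 ship[0->1]=1 prod=4 -> [22 2 4 7]
Step 6: demand=3,sold=3 ship[2->3]=2 ship[1->2]=2 ship[0->1]=1 prod=4 -> [25 1 4 6]
Step 7: demand=3,sold=3 ship[2->3]=2 ship[1->2]=1 ship[0->1]=1 prod=4 -> [28 1 3 5]
Step 8: demand=3,sold=3 ship[2->3]=2 ship[1->2]=1 ship[0->1]=1 prod=4 -> [31 1 2 4]
Step 9: demand=3,sold=3 ship[2->3]=2 ship[1->2]=1 ship[0->1]=1 prod=4 -> [34 1 1 3]
Step 10: demand=3,sold=3 ship[2->3]=1 ship[1->2]=1 ship[0->1]=1 prod=4 -> [37 1 1 1]
Step 11: demand=3,sold=1 ship[2->3]=1 ship[1->2]=1 ship[0->1]=1 prod=4 -> [40 1 1 1]
Step 12: demand=3,sold=1 ship[2->3]=1 ship[1->2]=1 ship[0->1]=1 prod=4 -> [43 1 1 1]
First stockout at step 11

11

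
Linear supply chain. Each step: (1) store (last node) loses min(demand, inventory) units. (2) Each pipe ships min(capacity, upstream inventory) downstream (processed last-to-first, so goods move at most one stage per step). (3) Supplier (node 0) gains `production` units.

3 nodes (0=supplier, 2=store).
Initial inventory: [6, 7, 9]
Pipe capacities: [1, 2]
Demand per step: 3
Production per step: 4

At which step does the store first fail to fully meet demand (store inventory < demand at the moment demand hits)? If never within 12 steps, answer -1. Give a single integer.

Step 1: demand=3,sold=3 ship[1->2]=2 ship[0->1]=1 prod=4 -> [9 6 8]
Step 2: demand=3,sold=3 ship[1->2]=2 ship[0->1]=1 prod=4 -> [12 5 7]
Step 3: demand=3,sold=3 ship[1->2]=2 ship[0->1]=1 prod=4 -> [15 4 6]
Step 4: demand=3,sold=3 ship[1->2]=2 ship[0->1]=1 prod=4 -> [18 3 5]
Step 5: demand=3,sold=3 ship[1->2]=2 ship[0->1]=1 prod=4 -> [21 2 4]
Step 6: demand=3,sold=3 ship[1->2]=2 ship[0->1]=1 prod=4 -> [24 1 3]
Step 7: demand=3,sold=3 ship[1->2]=1 ship[0->1]=1 prod=4 -> [27 1 1]
Step 8: demand=3,sold=1 ship[1->2]=1 ship[0->1]=1 prod=4 -> [30 1 1]
Step 9: demand=3,sold=1 ship[1->2]=1 ship[0->1]=1 prod=4 -> [33 1 1]
Step 10: demand=3,sold=1 ship[1->2]=1 ship[0->1]=1 prod=4 -> [36 1 1]
Step 11: demand=3,sold=1 ship[1->2]=1 ship[0->1]=1 prod=4 -> [39 1 1]
Step 12: demand=3,sold=1 ship[1->2]=1 ship[0->1]=1 prod=4 -> [42 1 1]
First stockout at step 8

8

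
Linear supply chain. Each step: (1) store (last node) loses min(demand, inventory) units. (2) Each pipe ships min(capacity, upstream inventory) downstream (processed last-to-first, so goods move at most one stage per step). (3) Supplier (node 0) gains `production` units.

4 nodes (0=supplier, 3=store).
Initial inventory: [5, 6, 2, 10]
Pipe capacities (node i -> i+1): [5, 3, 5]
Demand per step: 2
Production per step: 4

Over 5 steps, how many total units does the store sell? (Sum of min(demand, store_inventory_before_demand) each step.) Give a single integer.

Step 1: sold=2 (running total=2) -> [4 8 3 10]
Step 2: sold=2 (running total=4) -> [4 9 3 11]
Step 3: sold=2 (running total=6) -> [4 10 3 12]
Step 4: sold=2 (running total=8) -> [4 11 3 13]
Step 5: sold=2 (running total=10) -> [4 12 3 14]

Answer: 10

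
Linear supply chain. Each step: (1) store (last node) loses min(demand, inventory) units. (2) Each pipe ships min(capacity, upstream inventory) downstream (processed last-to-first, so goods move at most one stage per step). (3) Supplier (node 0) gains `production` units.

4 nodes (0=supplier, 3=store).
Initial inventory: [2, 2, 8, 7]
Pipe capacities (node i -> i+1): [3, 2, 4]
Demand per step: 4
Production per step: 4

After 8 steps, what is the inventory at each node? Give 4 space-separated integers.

Step 1: demand=4,sold=4 ship[2->3]=4 ship[1->2]=2 ship[0->1]=2 prod=4 -> inv=[4 2 6 7]
Step 2: demand=4,sold=4 ship[2->3]=4 ship[1->2]=2 ship[0->1]=3 prod=4 -> inv=[5 3 4 7]
Step 3: demand=4,sold=4 ship[2->3]=4 ship[1->2]=2 ship[0->1]=3 prod=4 -> inv=[6 4 2 7]
Step 4: demand=4,sold=4 ship[2->3]=2 ship[1->2]=2 ship[0->1]=3 prod=4 -> inv=[7 5 2 5]
Step 5: demand=4,sold=4 ship[2->3]=2 ship[1->2]=2 ship[0->1]=3 prod=4 -> inv=[8 6 2 3]
Step 6: demand=4,sold=3 ship[2->3]=2 ship[1->2]=2 ship[0->1]=3 prod=4 -> inv=[9 7 2 2]
Step 7: demand=4,sold=2 ship[2->3]=2 ship[1->2]=2 ship[0->1]=3 prod=4 -> inv=[10 8 2 2]
Step 8: demand=4,sold=2 ship[2->3]=2 ship[1->2]=2 ship[0->1]=3 prod=4 -> inv=[11 9 2 2]

11 9 2 2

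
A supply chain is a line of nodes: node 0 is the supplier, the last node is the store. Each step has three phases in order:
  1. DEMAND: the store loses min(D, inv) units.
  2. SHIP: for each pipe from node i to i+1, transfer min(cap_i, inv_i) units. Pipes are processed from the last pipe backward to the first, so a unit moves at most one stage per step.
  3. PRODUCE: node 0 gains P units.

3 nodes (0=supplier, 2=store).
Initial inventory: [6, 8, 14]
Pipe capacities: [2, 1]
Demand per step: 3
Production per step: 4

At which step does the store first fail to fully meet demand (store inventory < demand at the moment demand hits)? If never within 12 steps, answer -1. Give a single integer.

Step 1: demand=3,sold=3 ship[1->2]=1 ship[0->1]=2 prod=4 -> [8 9 12]
Step 2: demand=3,sold=3 ship[1->2]=1 ship[0->1]=2 prod=4 -> [10 10 10]
Step 3: demand=3,sold=3 ship[1->2]=1 ship[0->1]=2 prod=4 -> [12 11 8]
Step 4: demand=3,sold=3 ship[1->2]=1 ship[0->1]=2 prod=4 -> [14 12 6]
Step 5: demand=3,sold=3 ship[1->2]=1 ship[0->1]=2 prod=4 -> [16 13 4]
Step 6: demand=3,sold=3 ship[1->2]=1 ship[0->1]=2 prod=4 -> [18 14 2]
Step 7: demand=3,sold=2 ship[1->2]=1 ship[0->1]=2 prod=4 -> [20 15 1]
Step 8: demand=3,sold=1 ship[1->2]=1 ship[0->1]=2 prod=4 -> [22 16 1]
Step 9: demand=3,sold=1 ship[1->2]=1 ship[0->1]=2 prod=4 -> [24 17 1]
Step 10: demand=3,sold=1 ship[1->2]=1 ship[0->1]=2 prod=4 -> [26 18 1]
Step 11: demand=3,sold=1 ship[1->2]=1 ship[0->1]=2 prod=4 -> [28 19 1]
Step 12: demand=3,sold=1 ship[1->2]=1 ship[0->1]=2 prod=4 -> [30 20 1]
First stockout at step 7

7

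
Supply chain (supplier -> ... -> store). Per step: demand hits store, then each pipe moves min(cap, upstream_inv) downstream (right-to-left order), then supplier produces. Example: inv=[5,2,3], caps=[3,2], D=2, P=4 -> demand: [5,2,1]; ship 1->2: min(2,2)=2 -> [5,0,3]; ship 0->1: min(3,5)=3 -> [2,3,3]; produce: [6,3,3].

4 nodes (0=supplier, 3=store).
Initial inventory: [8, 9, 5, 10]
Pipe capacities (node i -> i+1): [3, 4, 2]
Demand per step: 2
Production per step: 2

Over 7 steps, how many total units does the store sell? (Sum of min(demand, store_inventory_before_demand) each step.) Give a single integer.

Step 1: sold=2 (running total=2) -> [7 8 7 10]
Step 2: sold=2 (running total=4) -> [6 7 9 10]
Step 3: sold=2 (running total=6) -> [5 6 11 10]
Step 4: sold=2 (running total=8) -> [4 5 13 10]
Step 5: sold=2 (running total=10) -> [3 4 15 10]
Step 6: sold=2 (running total=12) -> [2 3 17 10]
Step 7: sold=2 (running total=14) -> [2 2 18 10]

Answer: 14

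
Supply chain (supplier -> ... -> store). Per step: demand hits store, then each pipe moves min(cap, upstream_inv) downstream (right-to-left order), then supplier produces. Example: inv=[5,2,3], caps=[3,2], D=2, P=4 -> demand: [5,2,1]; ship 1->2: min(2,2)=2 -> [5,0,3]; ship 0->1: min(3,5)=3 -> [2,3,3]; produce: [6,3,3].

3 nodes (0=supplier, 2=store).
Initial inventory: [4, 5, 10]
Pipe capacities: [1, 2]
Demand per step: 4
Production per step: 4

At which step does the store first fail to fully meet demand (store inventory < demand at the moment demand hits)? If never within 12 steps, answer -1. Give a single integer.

Step 1: demand=4,sold=4 ship[1->2]=2 ship[0->1]=1 prod=4 -> [7 4 8]
Step 2: demand=4,sold=4 ship[1->2]=2 ship[0->1]=1 prod=4 -> [10 3 6]
Step 3: demand=4,sold=4 ship[1->2]=2 ship[0->1]=1 prod=4 -> [13 2 4]
Step 4: demand=4,sold=4 ship[1->2]=2 ship[0->1]=1 prod=4 -> [16 1 2]
Step 5: demand=4,sold=2 ship[1->2]=1 ship[0->1]=1 prod=4 -> [19 1 1]
Step 6: demand=4,sold=1 ship[1->2]=1 ship[0->1]=1 prod=4 -> [22 1 1]
Step 7: demand=4,sold=1 ship[1->2]=1 ship[0->1]=1 prod=4 -> [25 1 1]
Step 8: demand=4,sold=1 ship[1->2]=1 ship[0->1]=1 prod=4 -> [28 1 1]
Step 9: demand=4,sold=1 ship[1->2]=1 ship[0->1]=1 prod=4 -> [31 1 1]
Step 10: demand=4,sold=1 ship[1->2]=1 ship[0->1]=1 prod=4 -> [34 1 1]
Step 11: demand=4,sold=1 ship[1->2]=1 ship[0->1]=1 prod=4 -> [37 1 1]
Step 12: demand=4,sold=1 ship[1->2]=1 ship[0->1]=1 prod=4 -> [40 1 1]
First stockout at step 5

5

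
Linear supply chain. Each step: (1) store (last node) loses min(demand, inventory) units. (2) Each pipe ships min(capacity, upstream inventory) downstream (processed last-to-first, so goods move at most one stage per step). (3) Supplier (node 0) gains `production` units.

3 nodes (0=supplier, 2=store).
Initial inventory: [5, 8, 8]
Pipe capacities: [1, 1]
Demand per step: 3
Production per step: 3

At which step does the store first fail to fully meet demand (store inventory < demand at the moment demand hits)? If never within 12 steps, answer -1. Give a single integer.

Step 1: demand=3,sold=3 ship[1->2]=1 ship[0->1]=1 prod=3 -> [7 8 6]
Step 2: demand=3,sold=3 ship[1->2]=1 ship[0->1]=1 prod=3 -> [9 8 4]
Step 3: demand=3,sold=3 ship[1->2]=1 ship[0->1]=1 prod=3 -> [11 8 2]
Step 4: demand=3,sold=2 ship[1->2]=1 ship[0->1]=1 prod=3 -> [13 8 1]
Step 5: demand=3,sold=1 ship[1->2]=1 ship[0->1]=1 prod=3 -> [15 8 1]
Step 6: demand=3,sold=1 ship[1->2]=1 ship[0->1]=1 prod=3 -> [17 8 1]
Step 7: demand=3,sold=1 ship[1->2]=1 ship[0->1]=1 prod=3 -> [19 8 1]
Step 8: demand=3,sold=1 ship[1->2]=1 ship[0->1]=1 prod=3 -> [21 8 1]
Step 9: demand=3,sold=1 ship[1->2]=1 ship[0->1]=1 prod=3 -> [23 8 1]
Step 10: demand=3,sold=1 ship[1->2]=1 ship[0->1]=1 prod=3 -> [25 8 1]
Step 11: demand=3,sold=1 ship[1->2]=1 ship[0->1]=1 prod=3 -> [27 8 1]
Step 12: demand=3,sold=1 ship[1->2]=1 ship[0->1]=1 prod=3 -> [29 8 1]
First stockout at step 4

4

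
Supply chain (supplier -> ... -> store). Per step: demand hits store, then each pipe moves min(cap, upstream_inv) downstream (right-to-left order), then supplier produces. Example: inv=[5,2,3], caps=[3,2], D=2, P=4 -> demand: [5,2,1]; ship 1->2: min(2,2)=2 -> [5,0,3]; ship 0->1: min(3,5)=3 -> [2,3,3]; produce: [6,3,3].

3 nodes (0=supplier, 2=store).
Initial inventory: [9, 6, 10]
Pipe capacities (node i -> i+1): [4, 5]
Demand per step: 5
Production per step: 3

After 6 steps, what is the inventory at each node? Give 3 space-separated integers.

Step 1: demand=5,sold=5 ship[1->2]=5 ship[0->1]=4 prod=3 -> inv=[8 5 10]
Step 2: demand=5,sold=5 ship[1->2]=5 ship[0->1]=4 prod=3 -> inv=[7 4 10]
Step 3: demand=5,sold=5 ship[1->2]=4 ship[0->1]=4 prod=3 -> inv=[6 4 9]
Step 4: demand=5,sold=5 ship[1->2]=4 ship[0->1]=4 prod=3 -> inv=[5 4 8]
Step 5: demand=5,sold=5 ship[1->2]=4 ship[0->1]=4 prod=3 -> inv=[4 4 7]
Step 6: demand=5,sold=5 ship[1->2]=4 ship[0->1]=4 prod=3 -> inv=[3 4 6]

3 4 6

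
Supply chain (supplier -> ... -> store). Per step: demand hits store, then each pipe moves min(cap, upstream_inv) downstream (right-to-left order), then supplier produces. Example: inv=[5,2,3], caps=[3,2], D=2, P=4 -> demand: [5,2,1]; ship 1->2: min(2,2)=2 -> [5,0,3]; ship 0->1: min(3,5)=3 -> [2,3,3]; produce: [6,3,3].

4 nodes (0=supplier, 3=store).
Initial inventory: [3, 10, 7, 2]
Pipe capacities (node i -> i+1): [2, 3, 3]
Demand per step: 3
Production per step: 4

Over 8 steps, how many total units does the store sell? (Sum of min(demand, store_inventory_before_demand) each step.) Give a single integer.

Step 1: sold=2 (running total=2) -> [5 9 7 3]
Step 2: sold=3 (running total=5) -> [7 8 7 3]
Step 3: sold=3 (running total=8) -> [9 7 7 3]
Step 4: sold=3 (running total=11) -> [11 6 7 3]
Step 5: sold=3 (running total=14) -> [13 5 7 3]
Step 6: sold=3 (running total=17) -> [15 4 7 3]
Step 7: sold=3 (running total=20) -> [17 3 7 3]
Step 8: sold=3 (running total=23) -> [19 2 7 3]

Answer: 23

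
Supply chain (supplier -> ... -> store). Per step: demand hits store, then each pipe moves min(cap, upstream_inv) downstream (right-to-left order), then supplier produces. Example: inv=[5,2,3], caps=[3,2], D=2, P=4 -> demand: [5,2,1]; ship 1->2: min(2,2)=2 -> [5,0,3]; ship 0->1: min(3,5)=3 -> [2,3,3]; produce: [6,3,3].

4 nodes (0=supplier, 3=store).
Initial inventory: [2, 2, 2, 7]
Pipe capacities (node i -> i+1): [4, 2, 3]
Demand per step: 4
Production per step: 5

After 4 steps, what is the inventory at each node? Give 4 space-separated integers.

Step 1: demand=4,sold=4 ship[2->3]=2 ship[1->2]=2 ship[0->1]=2 prod=5 -> inv=[5 2 2 5]
Step 2: demand=4,sold=4 ship[2->3]=2 ship[1->2]=2 ship[0->1]=4 prod=5 -> inv=[6 4 2 3]
Step 3: demand=4,sold=3 ship[2->3]=2 ship[1->2]=2 ship[0->1]=4 prod=5 -> inv=[7 6 2 2]
Step 4: demand=4,sold=2 ship[2->3]=2 ship[1->2]=2 ship[0->1]=4 prod=5 -> inv=[8 8 2 2]

8 8 2 2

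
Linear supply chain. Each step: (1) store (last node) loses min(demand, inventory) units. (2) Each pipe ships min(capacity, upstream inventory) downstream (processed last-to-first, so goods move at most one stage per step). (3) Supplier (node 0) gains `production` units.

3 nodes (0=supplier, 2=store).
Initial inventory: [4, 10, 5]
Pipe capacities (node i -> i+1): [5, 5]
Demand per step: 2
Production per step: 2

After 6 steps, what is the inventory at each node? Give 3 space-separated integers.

Step 1: demand=2,sold=2 ship[1->2]=5 ship[0->1]=4 prod=2 -> inv=[2 9 8]
Step 2: demand=2,sold=2 ship[1->2]=5 ship[0->1]=2 prod=2 -> inv=[2 6 11]
Step 3: demand=2,sold=2 ship[1->2]=5 ship[0->1]=2 prod=2 -> inv=[2 3 14]
Step 4: demand=2,sold=2 ship[1->2]=3 ship[0->1]=2 prod=2 -> inv=[2 2 15]
Step 5: demand=2,sold=2 ship[1->2]=2 ship[0->1]=2 prod=2 -> inv=[2 2 15]
Step 6: demand=2,sold=2 ship[1->2]=2 ship[0->1]=2 prod=2 -> inv=[2 2 15]

2 2 15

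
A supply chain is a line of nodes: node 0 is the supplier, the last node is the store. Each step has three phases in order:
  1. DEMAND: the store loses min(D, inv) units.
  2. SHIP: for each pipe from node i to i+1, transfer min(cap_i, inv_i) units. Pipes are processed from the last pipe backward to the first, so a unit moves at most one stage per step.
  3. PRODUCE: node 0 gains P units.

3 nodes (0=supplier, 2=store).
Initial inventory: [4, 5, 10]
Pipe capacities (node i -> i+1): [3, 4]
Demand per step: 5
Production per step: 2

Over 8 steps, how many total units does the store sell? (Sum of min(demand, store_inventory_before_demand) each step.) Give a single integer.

Answer: 29

Derivation:
Step 1: sold=5 (running total=5) -> [3 4 9]
Step 2: sold=5 (running total=10) -> [2 3 8]
Step 3: sold=5 (running total=15) -> [2 2 6]
Step 4: sold=5 (running total=20) -> [2 2 3]
Step 5: sold=3 (running total=23) -> [2 2 2]
Step 6: sold=2 (running total=25) -> [2 2 2]
Step 7: sold=2 (running total=27) -> [2 2 2]
Step 8: sold=2 (running total=29) -> [2 2 2]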